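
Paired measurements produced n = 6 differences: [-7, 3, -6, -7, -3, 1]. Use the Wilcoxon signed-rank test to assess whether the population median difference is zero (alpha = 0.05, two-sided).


Step 1: Drop any zero differences (none here) and take |d_i|.
|d| = [7, 3, 6, 7, 3, 1]
Step 2: Midrank |d_i| (ties get averaged ranks).
ranks: |7|->5.5, |3|->2.5, |6|->4, |7|->5.5, |3|->2.5, |1|->1
Step 3: Attach original signs; sum ranks with positive sign and with negative sign.
W+ = 2.5 + 1 = 3.5
W- = 5.5 + 4 + 5.5 + 2.5 = 17.5
(Check: W+ + W- = 21 should equal n(n+1)/2 = 21.)
Step 4: Test statistic W = min(W+, W-) = 3.5.
Step 5: Ties in |d|, so use the tie-corrected normal approximation.
        E[W] = n(n+1)/4 = 6*7/4 = 10.5.
        Tie groups: |d|=3 (t=2), |d|=7 (t=2); sum(t^3 - t) = 12.
        Var[W] = n(n+1)(2n+1)/24 - sum(t^3-t)/48 = 546/24 - 12/48 = 22.5.
        z = (W - E[W]) / sqrt(Var[W]) = (3.5 - 10.5) / 4.7434 = -1.4757.
        Two-sided p = 2*Phi(z) = 0.140017.
Step 6: alpha = 0.05. fail to reject H0.

W+ = 3.5, W- = 17.5, W = min = 3.5, p = 0.140017, fail to reject H0.


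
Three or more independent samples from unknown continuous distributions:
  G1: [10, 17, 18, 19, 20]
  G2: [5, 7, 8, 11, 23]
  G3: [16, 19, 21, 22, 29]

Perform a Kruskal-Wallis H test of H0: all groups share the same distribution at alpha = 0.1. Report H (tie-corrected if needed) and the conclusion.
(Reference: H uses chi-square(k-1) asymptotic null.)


Step 1: Combine all N = 15 observations and assign midranks.
sorted (value, group, rank): (5,G2,1), (7,G2,2), (8,G2,3), (10,G1,4), (11,G2,5), (16,G3,6), (17,G1,7), (18,G1,8), (19,G1,9.5), (19,G3,9.5), (20,G1,11), (21,G3,12), (22,G3,13), (23,G2,14), (29,G3,15)
Step 2: Sum ranks within each group.
R_1 = 39.5 (n_1 = 5)
R_2 = 25 (n_2 = 5)
R_3 = 55.5 (n_3 = 5)
Step 3: H = 12/(N(N+1)) * sum(R_i^2/n_i) - 3(N+1)
     = 12/(15*16) * (39.5^2/5 + 25^2/5 + 55.5^2/5) - 3*16
     = 0.050000 * 1053.1 - 48
     = 4.655000.
Step 4: Ties present; correction factor C = 1 - 6/(15^3 - 15) = 0.998214. Corrected H = 4.655000 / 0.998214 = 4.663327.
Step 5: Under H0, H ~ chi^2(2); p-value = 0.097134.
Step 6: alpha = 0.1. reject H0.

H = 4.6633, df = 2, p = 0.097134, reject H0.


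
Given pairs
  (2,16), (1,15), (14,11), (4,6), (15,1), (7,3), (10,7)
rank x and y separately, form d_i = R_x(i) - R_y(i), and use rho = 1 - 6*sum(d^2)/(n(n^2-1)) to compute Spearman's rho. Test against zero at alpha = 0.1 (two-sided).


Step 1: Rank x and y separately (midranks; no ties here).
rank(x): 2->2, 1->1, 14->6, 4->3, 15->7, 7->4, 10->5
rank(y): 16->7, 15->6, 11->5, 6->3, 1->1, 3->2, 7->4
Step 2: d_i = R_x(i) - R_y(i); compute d_i^2.
  (2-7)^2=25, (1-6)^2=25, (6-5)^2=1, (3-3)^2=0, (7-1)^2=36, (4-2)^2=4, (5-4)^2=1
sum(d^2) = 92.
Step 3: rho = 1 - 6*92 / (7*(7^2 - 1)) = 1 - 552/336 = -0.642857.
Step 4: Under H0, t = rho * sqrt((n-2)/(1-rho^2)) = -1.8766 ~ t(5).
Step 5: Two-sided p-value from the t-distribution with 5 df = 0.119392.
Step 6: alpha = 0.1. fail to reject H0.

rho = -0.6429, p = 0.119392, fail to reject H0 at alpha = 0.1.


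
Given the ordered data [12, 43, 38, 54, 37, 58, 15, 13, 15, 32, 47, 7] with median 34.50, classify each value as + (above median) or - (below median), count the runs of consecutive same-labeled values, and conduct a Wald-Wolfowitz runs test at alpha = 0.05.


Step 1: Compute median = 34.50; label A = above, B = below.
Labels in order: BAAAAABBBBAB  (n_A = 6, n_B = 6)
Step 2: Count runs R = 5.
Step 3: Under H0 (random ordering), E[R] = 2*n_A*n_B/(n_A+n_B) + 1 = 2*6*6/12 + 1 = 7.0000.
        Var[R] = 2*n_A*n_B*(2*n_A*n_B - n_A - n_B) / ((n_A+n_B)^2 * (n_A+n_B-1)) = 4320/1584 = 2.7273.
        SD[R] = 1.6514.
Step 4: Continuity-corrected z = (R + 0.5 - E[R]) / SD[R] = (5 + 0.5 - 7.0000) / 1.6514 = -0.9083.
Step 5: Two-sided p-value via normal approximation = 2*(1 - Phi(|z|)) = 0.363722.
Step 6: alpha = 0.05. fail to reject H0.

R = 5, z = -0.9083, p = 0.363722, fail to reject H0.


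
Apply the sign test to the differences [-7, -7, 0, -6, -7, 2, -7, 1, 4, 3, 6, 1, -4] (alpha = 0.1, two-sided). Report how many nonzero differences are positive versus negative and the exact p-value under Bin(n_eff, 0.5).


Step 1: Discard zero differences. Original n = 13; n_eff = number of nonzero differences = 12.
Nonzero differences (with sign): -7, -7, -6, -7, +2, -7, +1, +4, +3, +6, +1, -4
Step 2: Count signs: positive = 6, negative = 6.
Step 3: Under H0: P(positive) = 0.5, so the number of positives S ~ Bin(12, 0.5).
Step 4: Two-sided exact p-value = sum of Bin(12,0.5) probabilities at or below the observed probability = 1.000000.
Step 5: alpha = 0.1. fail to reject H0.

n_eff = 12, pos = 6, neg = 6, p = 1.000000, fail to reject H0.


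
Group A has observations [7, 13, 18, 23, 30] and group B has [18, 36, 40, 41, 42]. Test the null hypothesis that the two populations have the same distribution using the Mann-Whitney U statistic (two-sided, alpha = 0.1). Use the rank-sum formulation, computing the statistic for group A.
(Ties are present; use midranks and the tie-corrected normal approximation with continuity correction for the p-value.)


Step 1: Combine and sort all 10 observations; assign midranks.
sorted (value, group): (7,X), (13,X), (18,X), (18,Y), (23,X), (30,X), (36,Y), (40,Y), (41,Y), (42,Y)
ranks: 7->1, 13->2, 18->3.5, 18->3.5, 23->5, 30->6, 36->7, 40->8, 41->9, 42->10
Step 2: Rank sum for X: R1 = 1 + 2 + 3.5 + 5 + 6 = 17.5.
Step 3: U_X = R1 - n1(n1+1)/2 = 17.5 - 5*6/2 = 17.5 - 15 = 2.5.
       U_Y = n1*n2 - U_X = 25 - 2.5 = 22.5.
Step 4: Ties are present, so use the tie-corrected normal approximation (with continuity correction) for the p-value.
Step 5: p-value = 0.046533; compare to alpha = 0.1. reject H0.

U_X = 2.5, p = 0.046533, reject H0 at alpha = 0.1.


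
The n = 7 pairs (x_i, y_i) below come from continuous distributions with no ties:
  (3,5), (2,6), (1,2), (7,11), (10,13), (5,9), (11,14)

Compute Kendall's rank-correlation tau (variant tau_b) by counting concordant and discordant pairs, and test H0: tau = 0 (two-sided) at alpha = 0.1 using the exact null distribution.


Step 1: Enumerate the 21 unordered pairs (i,j) with i<j and classify each by sign(x_j-x_i) * sign(y_j-y_i).
  (1,2):dx=-1,dy=+1->D; (1,3):dx=-2,dy=-3->C; (1,4):dx=+4,dy=+6->C; (1,5):dx=+7,dy=+8->C
  (1,6):dx=+2,dy=+4->C; (1,7):dx=+8,dy=+9->C; (2,3):dx=-1,dy=-4->C; (2,4):dx=+5,dy=+5->C
  (2,5):dx=+8,dy=+7->C; (2,6):dx=+3,dy=+3->C; (2,7):dx=+9,dy=+8->C; (3,4):dx=+6,dy=+9->C
  (3,5):dx=+9,dy=+11->C; (3,6):dx=+4,dy=+7->C; (3,7):dx=+10,dy=+12->C; (4,5):dx=+3,dy=+2->C
  (4,6):dx=-2,dy=-2->C; (4,7):dx=+4,dy=+3->C; (5,6):dx=-5,dy=-4->C; (5,7):dx=+1,dy=+1->C
  (6,7):dx=+6,dy=+5->C
Step 2: C = 20, D = 1, total pairs = 21.
Step 3: tau = (C - D)/(n(n-1)/2) = (20 - 1)/21 = 0.904762.
Step 4: Exact two-sided p-value (enumerate n! = 5040 permutations of y under H0): p = 0.002778.
Step 5: alpha = 0.1. reject H0.

tau_b = 0.9048 (C=20, D=1), p = 0.002778, reject H0.


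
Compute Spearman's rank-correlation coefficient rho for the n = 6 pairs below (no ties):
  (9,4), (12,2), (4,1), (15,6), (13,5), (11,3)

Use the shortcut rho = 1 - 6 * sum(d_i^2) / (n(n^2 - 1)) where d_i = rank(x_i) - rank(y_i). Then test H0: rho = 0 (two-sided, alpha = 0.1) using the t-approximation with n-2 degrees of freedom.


Step 1: Rank x and y separately (midranks; no ties here).
rank(x): 9->2, 12->4, 4->1, 15->6, 13->5, 11->3
rank(y): 4->4, 2->2, 1->1, 6->6, 5->5, 3->3
Step 2: d_i = R_x(i) - R_y(i); compute d_i^2.
  (2-4)^2=4, (4-2)^2=4, (1-1)^2=0, (6-6)^2=0, (5-5)^2=0, (3-3)^2=0
sum(d^2) = 8.
Step 3: rho = 1 - 6*8 / (6*(6^2 - 1)) = 1 - 48/210 = 0.771429.
Step 4: Under H0, t = rho * sqrt((n-2)/(1-rho^2)) = 2.4247 ~ t(4).
Step 5: Two-sided p-value from the t-distribution with 4 df = 0.072397.
Step 6: alpha = 0.1. reject H0.

rho = 0.7714, p = 0.072397, reject H0 at alpha = 0.1.


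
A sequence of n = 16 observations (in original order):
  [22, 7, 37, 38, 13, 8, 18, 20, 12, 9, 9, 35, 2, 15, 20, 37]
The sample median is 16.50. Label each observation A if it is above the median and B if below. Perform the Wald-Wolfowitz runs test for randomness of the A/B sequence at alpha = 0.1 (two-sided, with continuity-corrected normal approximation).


Step 1: Compute median = 16.50; label A = above, B = below.
Labels in order: ABAABBAABBBABBAA  (n_A = 8, n_B = 8)
Step 2: Count runs R = 9.
Step 3: Under H0 (random ordering), E[R] = 2*n_A*n_B/(n_A+n_B) + 1 = 2*8*8/16 + 1 = 9.0000.
        Var[R] = 2*n_A*n_B*(2*n_A*n_B - n_A - n_B) / ((n_A+n_B)^2 * (n_A+n_B-1)) = 14336/3840 = 3.7333.
        SD[R] = 1.9322.
Step 4: R = E[R], so z = 0 with no continuity correction.
Step 5: Two-sided p-value via normal approximation = 2*(1 - Phi(|z|)) = 1.000000.
Step 6: alpha = 0.1. fail to reject H0.

R = 9, z = 0.0000, p = 1.000000, fail to reject H0.


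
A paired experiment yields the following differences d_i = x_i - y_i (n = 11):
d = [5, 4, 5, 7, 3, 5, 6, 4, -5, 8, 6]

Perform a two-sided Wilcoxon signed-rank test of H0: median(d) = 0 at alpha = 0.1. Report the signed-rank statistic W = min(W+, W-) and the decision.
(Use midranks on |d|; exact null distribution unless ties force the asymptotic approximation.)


Step 1: Drop any zero differences (none here) and take |d_i|.
|d| = [5, 4, 5, 7, 3, 5, 6, 4, 5, 8, 6]
Step 2: Midrank |d_i| (ties get averaged ranks).
ranks: |5|->5.5, |4|->2.5, |5|->5.5, |7|->10, |3|->1, |5|->5.5, |6|->8.5, |4|->2.5, |5|->5.5, |8|->11, |6|->8.5
Step 3: Attach original signs; sum ranks with positive sign and with negative sign.
W+ = 5.5 + 2.5 + 5.5 + 10 + 1 + 5.5 + 8.5 + 2.5 + 11 + 8.5 = 60.5
W- = 5.5 = 5.5
(Check: W+ + W- = 66 should equal n(n+1)/2 = 66.)
Step 4: Test statistic W = min(W+, W-) = 5.5.
Step 5: Ties in |d|, so use the tie-corrected normal approximation.
        E[W] = n(n+1)/4 = 11*12/4 = 33.
        Tie groups: |d|=4 (t=2), |d|=5 (t=4), |d|=6 (t=2); sum(t^3 - t) = 72.
        Var[W] = n(n+1)(2n+1)/24 - sum(t^3-t)/48 = 3036/24 - 72/48 = 125.
        z = (W - E[W]) / sqrt(Var[W]) = (5.5 - 33) / 11.1803 = -2.4597.
        Two-sided p = 2*Phi(z) = 0.013906.
Step 6: alpha = 0.1. reject H0.

W+ = 60.5, W- = 5.5, W = min = 5.5, p = 0.013906, reject H0.


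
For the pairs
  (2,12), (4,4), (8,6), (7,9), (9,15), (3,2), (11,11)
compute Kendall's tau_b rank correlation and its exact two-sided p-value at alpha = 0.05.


Step 1: Enumerate the 21 unordered pairs (i,j) with i<j and classify each by sign(x_j-x_i) * sign(y_j-y_i).
  (1,2):dx=+2,dy=-8->D; (1,3):dx=+6,dy=-6->D; (1,4):dx=+5,dy=-3->D; (1,5):dx=+7,dy=+3->C
  (1,6):dx=+1,dy=-10->D; (1,7):dx=+9,dy=-1->D; (2,3):dx=+4,dy=+2->C; (2,4):dx=+3,dy=+5->C
  (2,5):dx=+5,dy=+11->C; (2,6):dx=-1,dy=-2->C; (2,7):dx=+7,dy=+7->C; (3,4):dx=-1,dy=+3->D
  (3,5):dx=+1,dy=+9->C; (3,6):dx=-5,dy=-4->C; (3,7):dx=+3,dy=+5->C; (4,5):dx=+2,dy=+6->C
  (4,6):dx=-4,dy=-7->C; (4,7):dx=+4,dy=+2->C; (5,6):dx=-6,dy=-13->C; (5,7):dx=+2,dy=-4->D
  (6,7):dx=+8,dy=+9->C
Step 2: C = 14, D = 7, total pairs = 21.
Step 3: tau = (C - D)/(n(n-1)/2) = (14 - 7)/21 = 0.333333.
Step 4: Exact two-sided p-value (enumerate n! = 5040 permutations of y under H0): p = 0.381349.
Step 5: alpha = 0.05. fail to reject H0.

tau_b = 0.3333 (C=14, D=7), p = 0.381349, fail to reject H0.


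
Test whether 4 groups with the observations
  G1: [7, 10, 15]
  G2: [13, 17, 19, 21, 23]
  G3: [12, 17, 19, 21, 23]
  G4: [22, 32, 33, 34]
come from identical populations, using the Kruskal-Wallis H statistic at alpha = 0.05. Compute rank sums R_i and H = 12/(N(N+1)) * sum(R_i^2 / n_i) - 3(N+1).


Step 1: Combine all N = 17 observations and assign midranks.
sorted (value, group, rank): (7,G1,1), (10,G1,2), (12,G3,3), (13,G2,4), (15,G1,5), (17,G2,6.5), (17,G3,6.5), (19,G2,8.5), (19,G3,8.5), (21,G2,10.5), (21,G3,10.5), (22,G4,12), (23,G2,13.5), (23,G3,13.5), (32,G4,15), (33,G4,16), (34,G4,17)
Step 2: Sum ranks within each group.
R_1 = 8 (n_1 = 3)
R_2 = 43 (n_2 = 5)
R_3 = 42 (n_3 = 5)
R_4 = 60 (n_4 = 4)
Step 3: H = 12/(N(N+1)) * sum(R_i^2/n_i) - 3(N+1)
     = 12/(17*18) * (8^2/3 + 43^2/5 + 42^2/5 + 60^2/4) - 3*18
     = 0.039216 * 1643.93 - 54
     = 10.467974.
Step 4: Ties present; correction factor C = 1 - 24/(17^3 - 17) = 0.995098. Corrected H = 10.467974 / 0.995098 = 10.519540.
Step 5: Under H0, H ~ chi^2(3); p-value = 0.014629.
Step 6: alpha = 0.05. reject H0.

H = 10.5195, df = 3, p = 0.014629, reject H0.


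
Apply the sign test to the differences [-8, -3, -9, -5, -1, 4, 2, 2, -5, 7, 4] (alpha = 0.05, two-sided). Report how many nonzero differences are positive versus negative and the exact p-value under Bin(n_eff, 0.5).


Step 1: Discard zero differences. Original n = 11; n_eff = number of nonzero differences = 11.
Nonzero differences (with sign): -8, -3, -9, -5, -1, +4, +2, +2, -5, +7, +4
Step 2: Count signs: positive = 5, negative = 6.
Step 3: Under H0: P(positive) = 0.5, so the number of positives S ~ Bin(11, 0.5).
Step 4: Two-sided exact p-value = sum of Bin(11,0.5) probabilities at or below the observed probability = 1.000000.
Step 5: alpha = 0.05. fail to reject H0.

n_eff = 11, pos = 5, neg = 6, p = 1.000000, fail to reject H0.


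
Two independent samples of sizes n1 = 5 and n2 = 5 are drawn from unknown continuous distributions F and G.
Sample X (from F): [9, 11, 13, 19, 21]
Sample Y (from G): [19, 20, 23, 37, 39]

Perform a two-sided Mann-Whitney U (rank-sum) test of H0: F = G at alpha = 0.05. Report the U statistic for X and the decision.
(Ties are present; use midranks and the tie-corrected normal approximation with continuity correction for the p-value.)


Step 1: Combine and sort all 10 observations; assign midranks.
sorted (value, group): (9,X), (11,X), (13,X), (19,X), (19,Y), (20,Y), (21,X), (23,Y), (37,Y), (39,Y)
ranks: 9->1, 11->2, 13->3, 19->4.5, 19->4.5, 20->6, 21->7, 23->8, 37->9, 39->10
Step 2: Rank sum for X: R1 = 1 + 2 + 3 + 4.5 + 7 = 17.5.
Step 3: U_X = R1 - n1(n1+1)/2 = 17.5 - 5*6/2 = 17.5 - 15 = 2.5.
       U_Y = n1*n2 - U_X = 25 - 2.5 = 22.5.
Step 4: Ties are present, so use the tie-corrected normal approximation (with continuity correction) for the p-value.
Step 5: p-value = 0.046533; compare to alpha = 0.05. reject H0.

U_X = 2.5, p = 0.046533, reject H0 at alpha = 0.05.


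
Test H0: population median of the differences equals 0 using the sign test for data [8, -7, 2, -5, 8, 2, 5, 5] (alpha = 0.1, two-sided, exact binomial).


Step 1: Discard zero differences. Original n = 8; n_eff = number of nonzero differences = 8.
Nonzero differences (with sign): +8, -7, +2, -5, +8, +2, +5, +5
Step 2: Count signs: positive = 6, negative = 2.
Step 3: Under H0: P(positive) = 0.5, so the number of positives S ~ Bin(8, 0.5).
Step 4: Two-sided exact p-value = sum of Bin(8,0.5) probabilities at or below the observed probability = 0.289062.
Step 5: alpha = 0.1. fail to reject H0.

n_eff = 8, pos = 6, neg = 2, p = 0.289062, fail to reject H0.


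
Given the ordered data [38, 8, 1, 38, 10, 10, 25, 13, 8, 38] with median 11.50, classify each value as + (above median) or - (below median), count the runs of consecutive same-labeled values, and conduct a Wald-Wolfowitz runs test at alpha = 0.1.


Step 1: Compute median = 11.50; label A = above, B = below.
Labels in order: ABBABBAABA  (n_A = 5, n_B = 5)
Step 2: Count runs R = 7.
Step 3: Under H0 (random ordering), E[R] = 2*n_A*n_B/(n_A+n_B) + 1 = 2*5*5/10 + 1 = 6.0000.
        Var[R] = 2*n_A*n_B*(2*n_A*n_B - n_A - n_B) / ((n_A+n_B)^2 * (n_A+n_B-1)) = 2000/900 = 2.2222.
        SD[R] = 1.4907.
Step 4: Continuity-corrected z = (R - 0.5 - E[R]) / SD[R] = (7 - 0.5 - 6.0000) / 1.4907 = 0.3354.
Step 5: Two-sided p-value via normal approximation = 2*(1 - Phi(|z|)) = 0.737316.
Step 6: alpha = 0.1. fail to reject H0.

R = 7, z = 0.3354, p = 0.737316, fail to reject H0.


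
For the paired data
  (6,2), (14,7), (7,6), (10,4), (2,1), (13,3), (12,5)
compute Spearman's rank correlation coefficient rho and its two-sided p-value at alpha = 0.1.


Step 1: Rank x and y separately (midranks; no ties here).
rank(x): 6->2, 14->7, 7->3, 10->4, 2->1, 13->6, 12->5
rank(y): 2->2, 7->7, 6->6, 4->4, 1->1, 3->3, 5->5
Step 2: d_i = R_x(i) - R_y(i); compute d_i^2.
  (2-2)^2=0, (7-7)^2=0, (3-6)^2=9, (4-4)^2=0, (1-1)^2=0, (6-3)^2=9, (5-5)^2=0
sum(d^2) = 18.
Step 3: rho = 1 - 6*18 / (7*(7^2 - 1)) = 1 - 108/336 = 0.678571.
Step 4: Under H0, t = rho * sqrt((n-2)/(1-rho^2)) = 2.0657 ~ t(5).
Step 5: Two-sided p-value from the t-distribution with 5 df = 0.093750.
Step 6: alpha = 0.1. reject H0.

rho = 0.6786, p = 0.093750, reject H0 at alpha = 0.1.


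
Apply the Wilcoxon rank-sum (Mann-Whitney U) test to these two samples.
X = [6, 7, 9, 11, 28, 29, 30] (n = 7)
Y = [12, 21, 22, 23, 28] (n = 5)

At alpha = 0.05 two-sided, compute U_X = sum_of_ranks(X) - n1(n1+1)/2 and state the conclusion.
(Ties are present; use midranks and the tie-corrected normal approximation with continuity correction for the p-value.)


Step 1: Combine and sort all 12 observations; assign midranks.
sorted (value, group): (6,X), (7,X), (9,X), (11,X), (12,Y), (21,Y), (22,Y), (23,Y), (28,X), (28,Y), (29,X), (30,X)
ranks: 6->1, 7->2, 9->3, 11->4, 12->5, 21->6, 22->7, 23->8, 28->9.5, 28->9.5, 29->11, 30->12
Step 2: Rank sum for X: R1 = 1 + 2 + 3 + 4 + 9.5 + 11 + 12 = 42.5.
Step 3: U_X = R1 - n1(n1+1)/2 = 42.5 - 7*8/2 = 42.5 - 28 = 14.5.
       U_Y = n1*n2 - U_X = 35 - 14.5 = 20.5.
Step 4: Ties are present, so use the tie-corrected normal approximation (with continuity correction) for the p-value.
Step 5: p-value = 0.684221; compare to alpha = 0.05. fail to reject H0.

U_X = 14.5, p = 0.684221, fail to reject H0 at alpha = 0.05.


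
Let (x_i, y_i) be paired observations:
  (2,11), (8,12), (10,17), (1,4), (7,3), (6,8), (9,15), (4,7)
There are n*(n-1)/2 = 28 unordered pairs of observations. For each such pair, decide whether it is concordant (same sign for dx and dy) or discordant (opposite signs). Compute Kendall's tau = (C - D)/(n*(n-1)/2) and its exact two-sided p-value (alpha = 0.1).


Step 1: Enumerate the 28 unordered pairs (i,j) with i<j and classify each by sign(x_j-x_i) * sign(y_j-y_i).
  (1,2):dx=+6,dy=+1->C; (1,3):dx=+8,dy=+6->C; (1,4):dx=-1,dy=-7->C; (1,5):dx=+5,dy=-8->D
  (1,6):dx=+4,dy=-3->D; (1,7):dx=+7,dy=+4->C; (1,8):dx=+2,dy=-4->D; (2,3):dx=+2,dy=+5->C
  (2,4):dx=-7,dy=-8->C; (2,5):dx=-1,dy=-9->C; (2,6):dx=-2,dy=-4->C; (2,7):dx=+1,dy=+3->C
  (2,8):dx=-4,dy=-5->C; (3,4):dx=-9,dy=-13->C; (3,5):dx=-3,dy=-14->C; (3,6):dx=-4,dy=-9->C
  (3,7):dx=-1,dy=-2->C; (3,8):dx=-6,dy=-10->C; (4,5):dx=+6,dy=-1->D; (4,6):dx=+5,dy=+4->C
  (4,7):dx=+8,dy=+11->C; (4,8):dx=+3,dy=+3->C; (5,6):dx=-1,dy=+5->D; (5,7):dx=+2,dy=+12->C
  (5,8):dx=-3,dy=+4->D; (6,7):dx=+3,dy=+7->C; (6,8):dx=-2,dy=-1->C; (7,8):dx=-5,dy=-8->C
Step 2: C = 22, D = 6, total pairs = 28.
Step 3: tau = (C - D)/(n(n-1)/2) = (22 - 6)/28 = 0.571429.
Step 4: Exact two-sided p-value (enumerate n! = 40320 permutations of y under H0): p = 0.061012.
Step 5: alpha = 0.1. reject H0.

tau_b = 0.5714 (C=22, D=6), p = 0.061012, reject H0.


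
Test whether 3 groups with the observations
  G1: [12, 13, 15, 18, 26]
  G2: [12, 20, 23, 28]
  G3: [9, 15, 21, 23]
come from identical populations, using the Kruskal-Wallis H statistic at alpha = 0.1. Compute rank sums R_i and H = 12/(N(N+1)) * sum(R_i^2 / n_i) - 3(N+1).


Step 1: Combine all N = 13 observations and assign midranks.
sorted (value, group, rank): (9,G3,1), (12,G1,2.5), (12,G2,2.5), (13,G1,4), (15,G1,5.5), (15,G3,5.5), (18,G1,7), (20,G2,8), (21,G3,9), (23,G2,10.5), (23,G3,10.5), (26,G1,12), (28,G2,13)
Step 2: Sum ranks within each group.
R_1 = 31 (n_1 = 5)
R_2 = 34 (n_2 = 4)
R_3 = 26 (n_3 = 4)
Step 3: H = 12/(N(N+1)) * sum(R_i^2/n_i) - 3(N+1)
     = 12/(13*14) * (31^2/5 + 34^2/4 + 26^2/4) - 3*14
     = 0.065934 * 650.2 - 42
     = 0.870330.
Step 4: Ties present; correction factor C = 1 - 18/(13^3 - 13) = 0.991758. Corrected H = 0.870330 / 0.991758 = 0.877562.
Step 5: Under H0, H ~ chi^2(2); p-value = 0.644822.
Step 6: alpha = 0.1. fail to reject H0.

H = 0.8776, df = 2, p = 0.644822, fail to reject H0.


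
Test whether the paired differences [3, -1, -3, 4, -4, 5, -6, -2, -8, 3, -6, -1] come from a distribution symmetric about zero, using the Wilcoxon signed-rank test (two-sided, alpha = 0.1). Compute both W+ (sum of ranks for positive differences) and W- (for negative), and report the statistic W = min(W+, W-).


Step 1: Drop any zero differences (none here) and take |d_i|.
|d| = [3, 1, 3, 4, 4, 5, 6, 2, 8, 3, 6, 1]
Step 2: Midrank |d_i| (ties get averaged ranks).
ranks: |3|->5, |1|->1.5, |3|->5, |4|->7.5, |4|->7.5, |5|->9, |6|->10.5, |2|->3, |8|->12, |3|->5, |6|->10.5, |1|->1.5
Step 3: Attach original signs; sum ranks with positive sign and with negative sign.
W+ = 5 + 7.5 + 9 + 5 = 26.5
W- = 1.5 + 5 + 7.5 + 10.5 + 3 + 12 + 10.5 + 1.5 = 51.5
(Check: W+ + W- = 78 should equal n(n+1)/2 = 78.)
Step 4: Test statistic W = min(W+, W-) = 26.5.
Step 5: Ties in |d|, so use the tie-corrected normal approximation.
        E[W] = n(n+1)/4 = 12*13/4 = 39.
        Tie groups: |d|=1 (t=2), |d|=3 (t=3), |d|=4 (t=2), |d|=6 (t=2); sum(t^3 - t) = 42.
        Var[W] = n(n+1)(2n+1)/24 - sum(t^3-t)/48 = 3900/24 - 42/48 = 161.625.
        z = (W - E[W]) / sqrt(Var[W]) = (26.5 - 39) / 12.7132 = -0.9832.
        Two-sided p = 2*Phi(z) = 0.325494.
Step 6: alpha = 0.1. fail to reject H0.

W+ = 26.5, W- = 51.5, W = min = 26.5, p = 0.325494, fail to reject H0.


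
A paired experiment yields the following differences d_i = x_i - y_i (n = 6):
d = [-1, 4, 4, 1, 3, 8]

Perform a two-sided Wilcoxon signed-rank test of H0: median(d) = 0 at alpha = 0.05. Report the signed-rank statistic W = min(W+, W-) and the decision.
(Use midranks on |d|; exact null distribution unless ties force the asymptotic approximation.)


Step 1: Drop any zero differences (none here) and take |d_i|.
|d| = [1, 4, 4, 1, 3, 8]
Step 2: Midrank |d_i| (ties get averaged ranks).
ranks: |1|->1.5, |4|->4.5, |4|->4.5, |1|->1.5, |3|->3, |8|->6
Step 3: Attach original signs; sum ranks with positive sign and with negative sign.
W+ = 4.5 + 4.5 + 1.5 + 3 + 6 = 19.5
W- = 1.5 = 1.5
(Check: W+ + W- = 21 should equal n(n+1)/2 = 21.)
Step 4: Test statistic W = min(W+, W-) = 1.5.
Step 5: Ties in |d|, so use the tie-corrected normal approximation.
        E[W] = n(n+1)/4 = 6*7/4 = 10.5.
        Tie groups: |d|=1 (t=2), |d|=4 (t=2); sum(t^3 - t) = 12.
        Var[W] = n(n+1)(2n+1)/24 - sum(t^3-t)/48 = 546/24 - 12/48 = 22.5.
        z = (W - E[W]) / sqrt(Var[W]) = (1.5 - 10.5) / 4.7434 = -1.8974.
        Two-sided p = 2*Phi(z) = 0.057780.
Step 6: alpha = 0.05. fail to reject H0.

W+ = 19.5, W- = 1.5, W = min = 1.5, p = 0.057780, fail to reject H0.


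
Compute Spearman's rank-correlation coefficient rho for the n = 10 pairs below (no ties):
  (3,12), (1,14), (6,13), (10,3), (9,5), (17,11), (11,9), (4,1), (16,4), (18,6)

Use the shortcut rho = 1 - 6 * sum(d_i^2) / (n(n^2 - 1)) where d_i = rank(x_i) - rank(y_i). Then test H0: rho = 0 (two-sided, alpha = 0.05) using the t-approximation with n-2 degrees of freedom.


Step 1: Rank x and y separately (midranks; no ties here).
rank(x): 3->2, 1->1, 6->4, 10->6, 9->5, 17->9, 11->7, 4->3, 16->8, 18->10
rank(y): 12->8, 14->10, 13->9, 3->2, 5->4, 11->7, 9->6, 1->1, 4->3, 6->5
Step 2: d_i = R_x(i) - R_y(i); compute d_i^2.
  (2-8)^2=36, (1-10)^2=81, (4-9)^2=25, (6-2)^2=16, (5-4)^2=1, (9-7)^2=4, (7-6)^2=1, (3-1)^2=4, (8-3)^2=25, (10-5)^2=25
sum(d^2) = 218.
Step 3: rho = 1 - 6*218 / (10*(10^2 - 1)) = 1 - 1308/990 = -0.321212.
Step 4: Under H0, t = rho * sqrt((n-2)/(1-rho^2)) = -0.9594 ~ t(8).
Step 5: Two-sided p-value from the t-distribution with 8 df = 0.365468.
Step 6: alpha = 0.05. fail to reject H0.

rho = -0.3212, p = 0.365468, fail to reject H0 at alpha = 0.05.


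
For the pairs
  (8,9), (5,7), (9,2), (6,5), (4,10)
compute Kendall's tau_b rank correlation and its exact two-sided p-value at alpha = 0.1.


Step 1: Enumerate the 10 unordered pairs (i,j) with i<j and classify each by sign(x_j-x_i) * sign(y_j-y_i).
  (1,2):dx=-3,dy=-2->C; (1,3):dx=+1,dy=-7->D; (1,4):dx=-2,dy=-4->C; (1,5):dx=-4,dy=+1->D
  (2,3):dx=+4,dy=-5->D; (2,4):dx=+1,dy=-2->D; (2,5):dx=-1,dy=+3->D; (3,4):dx=-3,dy=+3->D
  (3,5):dx=-5,dy=+8->D; (4,5):dx=-2,dy=+5->D
Step 2: C = 2, D = 8, total pairs = 10.
Step 3: tau = (C - D)/(n(n-1)/2) = (2 - 8)/10 = -0.600000.
Step 4: Exact two-sided p-value (enumerate n! = 120 permutations of y under H0): p = 0.233333.
Step 5: alpha = 0.1. fail to reject H0.

tau_b = -0.6000 (C=2, D=8), p = 0.233333, fail to reject H0.


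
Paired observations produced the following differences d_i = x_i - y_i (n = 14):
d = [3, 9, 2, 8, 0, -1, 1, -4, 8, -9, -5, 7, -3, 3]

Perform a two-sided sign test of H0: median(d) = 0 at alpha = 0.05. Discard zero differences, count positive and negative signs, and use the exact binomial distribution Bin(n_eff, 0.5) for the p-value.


Step 1: Discard zero differences. Original n = 14; n_eff = number of nonzero differences = 13.
Nonzero differences (with sign): +3, +9, +2, +8, -1, +1, -4, +8, -9, -5, +7, -3, +3
Step 2: Count signs: positive = 8, negative = 5.
Step 3: Under H0: P(positive) = 0.5, so the number of positives S ~ Bin(13, 0.5).
Step 4: Two-sided exact p-value = sum of Bin(13,0.5) probabilities at or below the observed probability = 0.581055.
Step 5: alpha = 0.05. fail to reject H0.

n_eff = 13, pos = 8, neg = 5, p = 0.581055, fail to reject H0.


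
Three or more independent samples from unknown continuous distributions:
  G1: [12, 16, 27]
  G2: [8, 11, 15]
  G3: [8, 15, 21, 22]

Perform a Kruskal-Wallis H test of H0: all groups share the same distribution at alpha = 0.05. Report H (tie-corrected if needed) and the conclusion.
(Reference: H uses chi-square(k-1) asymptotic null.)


Step 1: Combine all N = 10 observations and assign midranks.
sorted (value, group, rank): (8,G2,1.5), (8,G3,1.5), (11,G2,3), (12,G1,4), (15,G2,5.5), (15,G3,5.5), (16,G1,7), (21,G3,8), (22,G3,9), (27,G1,10)
Step 2: Sum ranks within each group.
R_1 = 21 (n_1 = 3)
R_2 = 10 (n_2 = 3)
R_3 = 24 (n_3 = 4)
Step 3: H = 12/(N(N+1)) * sum(R_i^2/n_i) - 3(N+1)
     = 12/(10*11) * (21^2/3 + 10^2/3 + 24^2/4) - 3*11
     = 0.109091 * 324.333 - 33
     = 2.381818.
Step 4: Ties present; correction factor C = 1 - 12/(10^3 - 10) = 0.987879. Corrected H = 2.381818 / 0.987879 = 2.411043.
Step 5: Under H0, H ~ chi^2(2); p-value = 0.299536.
Step 6: alpha = 0.05. fail to reject H0.

H = 2.4110, df = 2, p = 0.299536, fail to reject H0.


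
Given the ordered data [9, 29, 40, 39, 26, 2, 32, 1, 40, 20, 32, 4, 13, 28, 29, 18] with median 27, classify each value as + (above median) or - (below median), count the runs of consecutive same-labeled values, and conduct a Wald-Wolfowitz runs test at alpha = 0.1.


Step 1: Compute median = 27; label A = above, B = below.
Labels in order: BAAABBABABABBAAB  (n_A = 8, n_B = 8)
Step 2: Count runs R = 11.
Step 3: Under H0 (random ordering), E[R] = 2*n_A*n_B/(n_A+n_B) + 1 = 2*8*8/16 + 1 = 9.0000.
        Var[R] = 2*n_A*n_B*(2*n_A*n_B - n_A - n_B) / ((n_A+n_B)^2 * (n_A+n_B-1)) = 14336/3840 = 3.7333.
        SD[R] = 1.9322.
Step 4: Continuity-corrected z = (R - 0.5 - E[R]) / SD[R] = (11 - 0.5 - 9.0000) / 1.9322 = 0.7763.
Step 5: Two-sided p-value via normal approximation = 2*(1 - Phi(|z|)) = 0.437558.
Step 6: alpha = 0.1. fail to reject H0.

R = 11, z = 0.7763, p = 0.437558, fail to reject H0.


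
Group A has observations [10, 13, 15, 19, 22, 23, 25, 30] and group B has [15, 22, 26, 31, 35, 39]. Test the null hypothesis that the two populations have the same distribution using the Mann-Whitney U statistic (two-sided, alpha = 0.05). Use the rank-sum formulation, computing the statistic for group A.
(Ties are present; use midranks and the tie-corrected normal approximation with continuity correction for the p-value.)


Step 1: Combine and sort all 14 observations; assign midranks.
sorted (value, group): (10,X), (13,X), (15,X), (15,Y), (19,X), (22,X), (22,Y), (23,X), (25,X), (26,Y), (30,X), (31,Y), (35,Y), (39,Y)
ranks: 10->1, 13->2, 15->3.5, 15->3.5, 19->5, 22->6.5, 22->6.5, 23->8, 25->9, 26->10, 30->11, 31->12, 35->13, 39->14
Step 2: Rank sum for X: R1 = 1 + 2 + 3.5 + 5 + 6.5 + 8 + 9 + 11 = 46.
Step 3: U_X = R1 - n1(n1+1)/2 = 46 - 8*9/2 = 46 - 36 = 10.
       U_Y = n1*n2 - U_X = 48 - 10 = 38.
Step 4: Ties are present, so use the tie-corrected normal approximation (with continuity correction) for the p-value.
Step 5: p-value = 0.080692; compare to alpha = 0.05. fail to reject H0.

U_X = 10, p = 0.080692, fail to reject H0 at alpha = 0.05.


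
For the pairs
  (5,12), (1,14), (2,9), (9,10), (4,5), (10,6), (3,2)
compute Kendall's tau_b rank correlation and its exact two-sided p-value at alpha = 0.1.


Step 1: Enumerate the 21 unordered pairs (i,j) with i<j and classify each by sign(x_j-x_i) * sign(y_j-y_i).
  (1,2):dx=-4,dy=+2->D; (1,3):dx=-3,dy=-3->C; (1,4):dx=+4,dy=-2->D; (1,5):dx=-1,dy=-7->C
  (1,6):dx=+5,dy=-6->D; (1,7):dx=-2,dy=-10->C; (2,3):dx=+1,dy=-5->D; (2,4):dx=+8,dy=-4->D
  (2,5):dx=+3,dy=-9->D; (2,6):dx=+9,dy=-8->D; (2,7):dx=+2,dy=-12->D; (3,4):dx=+7,dy=+1->C
  (3,5):dx=+2,dy=-4->D; (3,6):dx=+8,dy=-3->D; (3,7):dx=+1,dy=-7->D; (4,5):dx=-5,dy=-5->C
  (4,6):dx=+1,dy=-4->D; (4,7):dx=-6,dy=-8->C; (5,6):dx=+6,dy=+1->C; (5,7):dx=-1,dy=-3->C
  (6,7):dx=-7,dy=-4->C
Step 2: C = 9, D = 12, total pairs = 21.
Step 3: tau = (C - D)/(n(n-1)/2) = (9 - 12)/21 = -0.142857.
Step 4: Exact two-sided p-value (enumerate n! = 5040 permutations of y under H0): p = 0.772619.
Step 5: alpha = 0.1. fail to reject H0.

tau_b = -0.1429 (C=9, D=12), p = 0.772619, fail to reject H0.


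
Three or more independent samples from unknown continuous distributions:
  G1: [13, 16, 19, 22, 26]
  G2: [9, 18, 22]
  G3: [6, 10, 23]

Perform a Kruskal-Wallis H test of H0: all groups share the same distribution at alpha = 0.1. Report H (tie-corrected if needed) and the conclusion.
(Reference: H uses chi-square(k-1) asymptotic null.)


Step 1: Combine all N = 11 observations and assign midranks.
sorted (value, group, rank): (6,G3,1), (9,G2,2), (10,G3,3), (13,G1,4), (16,G1,5), (18,G2,6), (19,G1,7), (22,G1,8.5), (22,G2,8.5), (23,G3,10), (26,G1,11)
Step 2: Sum ranks within each group.
R_1 = 35.5 (n_1 = 5)
R_2 = 16.5 (n_2 = 3)
R_3 = 14 (n_3 = 3)
Step 3: H = 12/(N(N+1)) * sum(R_i^2/n_i) - 3(N+1)
     = 12/(11*12) * (35.5^2/5 + 16.5^2/3 + 14^2/3) - 3*12
     = 0.090909 * 408.133 - 36
     = 1.103030.
Step 4: Ties present; correction factor C = 1 - 6/(11^3 - 11) = 0.995455. Corrected H = 1.103030 / 0.995455 = 1.108067.
Step 5: Under H0, H ~ chi^2(2); p-value = 0.574627.
Step 6: alpha = 0.1. fail to reject H0.

H = 1.1081, df = 2, p = 0.574627, fail to reject H0.


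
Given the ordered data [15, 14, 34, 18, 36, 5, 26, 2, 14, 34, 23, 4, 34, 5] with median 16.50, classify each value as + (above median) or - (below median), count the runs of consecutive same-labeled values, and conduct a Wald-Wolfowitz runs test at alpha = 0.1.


Step 1: Compute median = 16.50; label A = above, B = below.
Labels in order: BBAAABABBAABAB  (n_A = 7, n_B = 7)
Step 2: Count runs R = 9.
Step 3: Under H0 (random ordering), E[R] = 2*n_A*n_B/(n_A+n_B) + 1 = 2*7*7/14 + 1 = 8.0000.
        Var[R] = 2*n_A*n_B*(2*n_A*n_B - n_A - n_B) / ((n_A+n_B)^2 * (n_A+n_B-1)) = 8232/2548 = 3.2308.
        SD[R] = 1.7974.
Step 4: Continuity-corrected z = (R - 0.5 - E[R]) / SD[R] = (9 - 0.5 - 8.0000) / 1.7974 = 0.2782.
Step 5: Two-sided p-value via normal approximation = 2*(1 - Phi(|z|)) = 0.780879.
Step 6: alpha = 0.1. fail to reject H0.

R = 9, z = 0.2782, p = 0.780879, fail to reject H0.


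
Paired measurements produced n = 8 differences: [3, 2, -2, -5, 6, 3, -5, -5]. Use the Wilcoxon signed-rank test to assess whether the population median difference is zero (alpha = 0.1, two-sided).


Step 1: Drop any zero differences (none here) and take |d_i|.
|d| = [3, 2, 2, 5, 6, 3, 5, 5]
Step 2: Midrank |d_i| (ties get averaged ranks).
ranks: |3|->3.5, |2|->1.5, |2|->1.5, |5|->6, |6|->8, |3|->3.5, |5|->6, |5|->6
Step 3: Attach original signs; sum ranks with positive sign and with negative sign.
W+ = 3.5 + 1.5 + 8 + 3.5 = 16.5
W- = 1.5 + 6 + 6 + 6 = 19.5
(Check: W+ + W- = 36 should equal n(n+1)/2 = 36.)
Step 4: Test statistic W = min(W+, W-) = 16.5.
Step 5: Ties in |d|, so use the tie-corrected normal approximation.
        E[W] = n(n+1)/4 = 8*9/4 = 18.
        Tie groups: |d|=2 (t=2), |d|=3 (t=2), |d|=5 (t=3); sum(t^3 - t) = 36.
        Var[W] = n(n+1)(2n+1)/24 - sum(t^3-t)/48 = 1224/24 - 36/48 = 50.25.
        z = (W - E[W]) / sqrt(Var[W]) = (16.5 - 18) / 7.0887 = -0.2116.
        Two-sided p = 2*Phi(z) = 0.832416.
Step 6: alpha = 0.1. fail to reject H0.

W+ = 16.5, W- = 19.5, W = min = 16.5, p = 0.832416, fail to reject H0.


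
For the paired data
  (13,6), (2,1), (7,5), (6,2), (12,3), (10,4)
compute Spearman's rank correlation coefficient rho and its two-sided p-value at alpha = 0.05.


Step 1: Rank x and y separately (midranks; no ties here).
rank(x): 13->6, 2->1, 7->3, 6->2, 12->5, 10->4
rank(y): 6->6, 1->1, 5->5, 2->2, 3->3, 4->4
Step 2: d_i = R_x(i) - R_y(i); compute d_i^2.
  (6-6)^2=0, (1-1)^2=0, (3-5)^2=4, (2-2)^2=0, (5-3)^2=4, (4-4)^2=0
sum(d^2) = 8.
Step 3: rho = 1 - 6*8 / (6*(6^2 - 1)) = 1 - 48/210 = 0.771429.
Step 4: Under H0, t = rho * sqrt((n-2)/(1-rho^2)) = 2.4247 ~ t(4).
Step 5: Two-sided p-value from the t-distribution with 4 df = 0.072397.
Step 6: alpha = 0.05. fail to reject H0.

rho = 0.7714, p = 0.072397, fail to reject H0 at alpha = 0.05.


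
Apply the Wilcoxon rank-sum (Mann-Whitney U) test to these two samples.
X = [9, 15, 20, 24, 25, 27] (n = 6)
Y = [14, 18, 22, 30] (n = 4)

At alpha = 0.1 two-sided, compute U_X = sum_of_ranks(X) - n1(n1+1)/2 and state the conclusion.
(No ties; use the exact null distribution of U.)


Step 1: Combine and sort all 10 observations; assign midranks.
sorted (value, group): (9,X), (14,Y), (15,X), (18,Y), (20,X), (22,Y), (24,X), (25,X), (27,X), (30,Y)
ranks: 9->1, 14->2, 15->3, 18->4, 20->5, 22->6, 24->7, 25->8, 27->9, 30->10
Step 2: Rank sum for X: R1 = 1 + 3 + 5 + 7 + 8 + 9 = 33.
Step 3: U_X = R1 - n1(n1+1)/2 = 33 - 6*7/2 = 33 - 21 = 12.
       U_Y = n1*n2 - U_X = 24 - 12 = 12.
Step 4: No ties, so the exact null distribution of U (based on enumerating the C(10,6) = 210 equally likely rank assignments) gives the two-sided p-value.
Step 5: p-value = 1.000000; compare to alpha = 0.1. fail to reject H0.

U_X = 12, p = 1.000000, fail to reject H0 at alpha = 0.1.


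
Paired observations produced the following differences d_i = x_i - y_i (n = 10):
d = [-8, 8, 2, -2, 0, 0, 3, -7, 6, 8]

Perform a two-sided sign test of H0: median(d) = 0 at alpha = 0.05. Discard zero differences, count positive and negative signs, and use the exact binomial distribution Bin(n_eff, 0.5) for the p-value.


Step 1: Discard zero differences. Original n = 10; n_eff = number of nonzero differences = 8.
Nonzero differences (with sign): -8, +8, +2, -2, +3, -7, +6, +8
Step 2: Count signs: positive = 5, negative = 3.
Step 3: Under H0: P(positive) = 0.5, so the number of positives S ~ Bin(8, 0.5).
Step 4: Two-sided exact p-value = sum of Bin(8,0.5) probabilities at or below the observed probability = 0.726562.
Step 5: alpha = 0.05. fail to reject H0.

n_eff = 8, pos = 5, neg = 3, p = 0.726562, fail to reject H0.


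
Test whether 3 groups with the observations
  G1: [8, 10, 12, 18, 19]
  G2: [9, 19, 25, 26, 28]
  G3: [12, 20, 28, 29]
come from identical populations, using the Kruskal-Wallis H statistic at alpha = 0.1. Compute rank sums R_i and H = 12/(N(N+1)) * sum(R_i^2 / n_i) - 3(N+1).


Step 1: Combine all N = 14 observations and assign midranks.
sorted (value, group, rank): (8,G1,1), (9,G2,2), (10,G1,3), (12,G1,4.5), (12,G3,4.5), (18,G1,6), (19,G1,7.5), (19,G2,7.5), (20,G3,9), (25,G2,10), (26,G2,11), (28,G2,12.5), (28,G3,12.5), (29,G3,14)
Step 2: Sum ranks within each group.
R_1 = 22 (n_1 = 5)
R_2 = 43 (n_2 = 5)
R_3 = 40 (n_3 = 4)
Step 3: H = 12/(N(N+1)) * sum(R_i^2/n_i) - 3(N+1)
     = 12/(14*15) * (22^2/5 + 43^2/5 + 40^2/4) - 3*15
     = 0.057143 * 866.6 - 45
     = 4.520000.
Step 4: Ties present; correction factor C = 1 - 18/(14^3 - 14) = 0.993407. Corrected H = 4.520000 / 0.993407 = 4.550000.
Step 5: Under H0, H ~ chi^2(2); p-value = 0.102797.
Step 6: alpha = 0.1. fail to reject H0.

H = 4.5500, df = 2, p = 0.102797, fail to reject H0.


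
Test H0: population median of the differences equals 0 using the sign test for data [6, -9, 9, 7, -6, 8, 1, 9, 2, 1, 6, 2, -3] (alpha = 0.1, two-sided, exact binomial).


Step 1: Discard zero differences. Original n = 13; n_eff = number of nonzero differences = 13.
Nonzero differences (with sign): +6, -9, +9, +7, -6, +8, +1, +9, +2, +1, +6, +2, -3
Step 2: Count signs: positive = 10, negative = 3.
Step 3: Under H0: P(positive) = 0.5, so the number of positives S ~ Bin(13, 0.5).
Step 4: Two-sided exact p-value = sum of Bin(13,0.5) probabilities at or below the observed probability = 0.092285.
Step 5: alpha = 0.1. reject H0.

n_eff = 13, pos = 10, neg = 3, p = 0.092285, reject H0.


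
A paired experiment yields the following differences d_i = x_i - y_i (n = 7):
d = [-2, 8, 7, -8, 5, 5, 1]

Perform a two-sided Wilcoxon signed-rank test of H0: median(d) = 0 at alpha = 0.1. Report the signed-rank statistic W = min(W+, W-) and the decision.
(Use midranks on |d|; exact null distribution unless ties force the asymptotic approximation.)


Step 1: Drop any zero differences (none here) and take |d_i|.
|d| = [2, 8, 7, 8, 5, 5, 1]
Step 2: Midrank |d_i| (ties get averaged ranks).
ranks: |2|->2, |8|->6.5, |7|->5, |8|->6.5, |5|->3.5, |5|->3.5, |1|->1
Step 3: Attach original signs; sum ranks with positive sign and with negative sign.
W+ = 6.5 + 5 + 3.5 + 3.5 + 1 = 19.5
W- = 2 + 6.5 = 8.5
(Check: W+ + W- = 28 should equal n(n+1)/2 = 28.)
Step 4: Test statistic W = min(W+, W-) = 8.5.
Step 5: Ties in |d|, so use the tie-corrected normal approximation.
        E[W] = n(n+1)/4 = 7*8/4 = 14.
        Tie groups: |d|=5 (t=2), |d|=8 (t=2); sum(t^3 - t) = 12.
        Var[W] = n(n+1)(2n+1)/24 - sum(t^3-t)/48 = 840/24 - 12/48 = 34.75.
        z = (W - E[W]) / sqrt(Var[W]) = (8.5 - 14) / 5.8949 = -0.9330.
        Two-sided p = 2*Phi(z) = 0.350816.
Step 6: alpha = 0.1. fail to reject H0.

W+ = 19.5, W- = 8.5, W = min = 8.5, p = 0.350816, fail to reject H0.


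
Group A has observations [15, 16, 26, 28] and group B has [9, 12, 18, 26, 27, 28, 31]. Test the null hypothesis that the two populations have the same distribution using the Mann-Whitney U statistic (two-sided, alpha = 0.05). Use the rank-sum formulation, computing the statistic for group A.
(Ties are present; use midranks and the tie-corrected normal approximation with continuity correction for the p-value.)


Step 1: Combine and sort all 11 observations; assign midranks.
sorted (value, group): (9,Y), (12,Y), (15,X), (16,X), (18,Y), (26,X), (26,Y), (27,Y), (28,X), (28,Y), (31,Y)
ranks: 9->1, 12->2, 15->3, 16->4, 18->5, 26->6.5, 26->6.5, 27->8, 28->9.5, 28->9.5, 31->11
Step 2: Rank sum for X: R1 = 3 + 4 + 6.5 + 9.5 = 23.
Step 3: U_X = R1 - n1(n1+1)/2 = 23 - 4*5/2 = 23 - 10 = 13.
       U_Y = n1*n2 - U_X = 28 - 13 = 15.
Step 4: Ties are present, so use the tie-corrected normal approximation (with continuity correction) for the p-value.
Step 5: p-value = 0.924376; compare to alpha = 0.05. fail to reject H0.

U_X = 13, p = 0.924376, fail to reject H0 at alpha = 0.05.


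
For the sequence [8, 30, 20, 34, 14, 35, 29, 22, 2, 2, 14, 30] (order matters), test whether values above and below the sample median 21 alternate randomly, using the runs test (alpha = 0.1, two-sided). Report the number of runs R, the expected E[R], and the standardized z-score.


Step 1: Compute median = 21; label A = above, B = below.
Labels in order: BABABAAABBBA  (n_A = 6, n_B = 6)
Step 2: Count runs R = 8.
Step 3: Under H0 (random ordering), E[R] = 2*n_A*n_B/(n_A+n_B) + 1 = 2*6*6/12 + 1 = 7.0000.
        Var[R] = 2*n_A*n_B*(2*n_A*n_B - n_A - n_B) / ((n_A+n_B)^2 * (n_A+n_B-1)) = 4320/1584 = 2.7273.
        SD[R] = 1.6514.
Step 4: Continuity-corrected z = (R - 0.5 - E[R]) / SD[R] = (8 - 0.5 - 7.0000) / 1.6514 = 0.3028.
Step 5: Two-sided p-value via normal approximation = 2*(1 - Phi(|z|)) = 0.762069.
Step 6: alpha = 0.1. fail to reject H0.

R = 8, z = 0.3028, p = 0.762069, fail to reject H0.


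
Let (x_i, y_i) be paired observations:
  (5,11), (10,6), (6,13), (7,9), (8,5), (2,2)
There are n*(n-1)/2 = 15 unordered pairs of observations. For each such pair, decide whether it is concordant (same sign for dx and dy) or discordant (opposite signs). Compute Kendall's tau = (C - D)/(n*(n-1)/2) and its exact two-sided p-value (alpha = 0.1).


Step 1: Enumerate the 15 unordered pairs (i,j) with i<j and classify each by sign(x_j-x_i) * sign(y_j-y_i).
  (1,2):dx=+5,dy=-5->D; (1,3):dx=+1,dy=+2->C; (1,4):dx=+2,dy=-2->D; (1,5):dx=+3,dy=-6->D
  (1,6):dx=-3,dy=-9->C; (2,3):dx=-4,dy=+7->D; (2,4):dx=-3,dy=+3->D; (2,5):dx=-2,dy=-1->C
  (2,6):dx=-8,dy=-4->C; (3,4):dx=+1,dy=-4->D; (3,5):dx=+2,dy=-8->D; (3,6):dx=-4,dy=-11->C
  (4,5):dx=+1,dy=-4->D; (4,6):dx=-5,dy=-7->C; (5,6):dx=-6,dy=-3->C
Step 2: C = 7, D = 8, total pairs = 15.
Step 3: tau = (C - D)/(n(n-1)/2) = (7 - 8)/15 = -0.066667.
Step 4: Exact two-sided p-value (enumerate n! = 720 permutations of y under H0): p = 1.000000.
Step 5: alpha = 0.1. fail to reject H0.

tau_b = -0.0667 (C=7, D=8), p = 1.000000, fail to reject H0.
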